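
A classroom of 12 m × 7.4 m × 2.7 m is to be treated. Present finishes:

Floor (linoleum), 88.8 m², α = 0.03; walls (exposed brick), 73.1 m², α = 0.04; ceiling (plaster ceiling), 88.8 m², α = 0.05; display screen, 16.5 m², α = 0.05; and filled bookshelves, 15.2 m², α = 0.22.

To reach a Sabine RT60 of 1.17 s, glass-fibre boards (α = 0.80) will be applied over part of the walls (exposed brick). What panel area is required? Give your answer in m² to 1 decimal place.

24.7

A₁ = Σ Sᵢαᵢ = 88.8×0.03 + 73.1×0.04 + 88.8×0.05 + 16.5×0.05 + 15.2×0.22 = 14.197 sabins.
Required A₂ = 0.161·239.76/1.17 = 32.993 sabins.
Absorption to add: 32.993 − 14.197 = 18.796 sabins.
Net gain per m²: Δα = 0.80 − 0.04 = 0.76.
Panel area = 18.796 / 0.76 = 24.7 m².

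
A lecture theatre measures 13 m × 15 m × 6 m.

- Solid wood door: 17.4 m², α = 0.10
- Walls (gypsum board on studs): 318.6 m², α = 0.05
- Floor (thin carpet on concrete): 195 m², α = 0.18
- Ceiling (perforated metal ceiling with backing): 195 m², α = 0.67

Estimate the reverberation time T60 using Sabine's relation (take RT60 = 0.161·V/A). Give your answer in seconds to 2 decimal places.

Summing Sᵢαᵢ: 1.740 + 15.930 + 35.100 + 130.650 → A = 183.420 sabins.
Room volume: 1170 m³.
Sabine: RT60 = 0.161 × 1170 / 183.420 = 1.03 s.

1.03 seconds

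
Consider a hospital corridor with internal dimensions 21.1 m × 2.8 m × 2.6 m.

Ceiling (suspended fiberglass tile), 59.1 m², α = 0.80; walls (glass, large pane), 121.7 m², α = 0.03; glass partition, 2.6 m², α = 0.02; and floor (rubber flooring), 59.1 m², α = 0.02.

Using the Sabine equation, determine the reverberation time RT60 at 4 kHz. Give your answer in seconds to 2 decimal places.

Total absorption A = 59.1×0.80 + 121.7×0.03 + 2.6×0.02 + 59.1×0.02
  = 47.280 + 3.651 + 0.052 + 1.182 = 52.165 m² sabins.
Volume V = 21.1 × 2.8 × 2.6 = 153.608 m³.
Sabine: RT60 = 0.161 × 153.608 / 52.165 = 0.47 s.

0.47 sec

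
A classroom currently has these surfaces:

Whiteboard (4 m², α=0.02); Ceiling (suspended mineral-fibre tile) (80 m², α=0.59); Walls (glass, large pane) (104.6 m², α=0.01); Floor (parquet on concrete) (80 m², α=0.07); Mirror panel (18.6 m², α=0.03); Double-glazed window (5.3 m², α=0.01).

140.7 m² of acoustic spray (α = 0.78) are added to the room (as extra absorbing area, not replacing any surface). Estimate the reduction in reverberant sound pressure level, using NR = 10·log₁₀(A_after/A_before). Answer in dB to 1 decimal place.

4.8 dB

Total absorption A_before = 4·0.02 + 80·0.59 + 104.6·0.01 + 80·0.07 + 18.6·0.03 + 5.3·0.01
  = 0.080 + 47.200 + 1.046 + 5.600 + 0.558 + 0.053 = 54.537 m² sabins.
Added absorption = 140.7 × 0.78 = 109.746 sabins.
New total A_after = 164.283 sabins.
NR = 10·log₁₀(164.283/54.537) = 4.8 dB.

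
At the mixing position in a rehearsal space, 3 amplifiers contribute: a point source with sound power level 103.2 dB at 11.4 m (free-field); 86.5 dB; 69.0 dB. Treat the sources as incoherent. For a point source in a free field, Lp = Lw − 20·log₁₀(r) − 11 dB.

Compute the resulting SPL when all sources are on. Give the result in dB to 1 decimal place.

Source at 11.4 m: Lp = 103.2 − 20·log₁₀(11.4) − 11 = 71.1 dB.
Σ 10^(Lᵢ/10) = 4.675e+08.
Back to dB: 10·log₁₀ Σ = 86.7 dB.

86.7 dB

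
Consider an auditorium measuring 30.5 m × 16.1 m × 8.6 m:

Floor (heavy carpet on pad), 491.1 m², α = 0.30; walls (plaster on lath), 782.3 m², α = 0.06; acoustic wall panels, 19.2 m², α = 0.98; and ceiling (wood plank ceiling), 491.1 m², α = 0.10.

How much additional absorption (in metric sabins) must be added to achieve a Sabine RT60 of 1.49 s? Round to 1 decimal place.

A₁ = Σ Sᵢαᵢ = 491.1*0.30 + 782.3*0.06 + 19.2*0.98 + 491.1*0.10 = 262.194 sabins.
V = 4223.03 m³. Required absorption A₂ = 0.161 × 4223.03 / 1.49 = 456.314 sabins.
ΔA = A₂ − A₁ = 456.314 − 262.194 = 194.1 sabins.

194.1 sabins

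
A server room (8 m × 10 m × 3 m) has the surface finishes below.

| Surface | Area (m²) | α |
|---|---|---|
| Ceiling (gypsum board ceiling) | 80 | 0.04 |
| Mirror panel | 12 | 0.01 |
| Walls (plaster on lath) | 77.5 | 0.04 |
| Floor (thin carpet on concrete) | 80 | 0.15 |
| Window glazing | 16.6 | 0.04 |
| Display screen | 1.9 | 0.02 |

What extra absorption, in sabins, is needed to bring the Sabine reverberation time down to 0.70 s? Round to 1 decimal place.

Equivalent absorption area: A₁ = 80×0.04 + 12×0.01 + 77.5×0.04 + 80×0.15 + 16.6×0.04 + 1.9×0.02 = 19.122 m².
For T = 0.70 s, need A₂ = 0.161·V/T = 0.161·240/0.70 = 55.200 sabins.
Additional absorption ΔA = 55.200 − 19.122 = 36.1 sabins.

36.1 sabins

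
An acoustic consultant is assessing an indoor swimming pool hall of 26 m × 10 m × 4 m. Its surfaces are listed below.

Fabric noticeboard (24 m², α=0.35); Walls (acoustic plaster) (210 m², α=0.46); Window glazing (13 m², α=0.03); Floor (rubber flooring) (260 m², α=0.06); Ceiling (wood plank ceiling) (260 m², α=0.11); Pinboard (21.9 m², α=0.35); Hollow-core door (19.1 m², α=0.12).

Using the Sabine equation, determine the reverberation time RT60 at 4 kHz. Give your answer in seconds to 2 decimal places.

1.05 sec

A = Σ Sᵢαᵢ = 24×0.35 + 210×0.46 + 13×0.03 + 260×0.06 + 260×0.11 + 21.9×0.35 + 19.1×0.12 = 159.547 sabins.
Room volume: 1040 m³.
RT60 = 0.161 · V / A = 0.161 × 1040 / 159.547 = 1.05 s.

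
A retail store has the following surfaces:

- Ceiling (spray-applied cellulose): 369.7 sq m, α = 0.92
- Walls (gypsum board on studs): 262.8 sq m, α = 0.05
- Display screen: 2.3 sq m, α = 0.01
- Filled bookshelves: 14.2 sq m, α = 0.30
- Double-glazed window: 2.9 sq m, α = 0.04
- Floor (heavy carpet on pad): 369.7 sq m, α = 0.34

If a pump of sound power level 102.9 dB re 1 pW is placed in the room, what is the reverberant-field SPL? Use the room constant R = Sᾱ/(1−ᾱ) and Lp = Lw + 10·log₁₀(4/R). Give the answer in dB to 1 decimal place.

A = 483.361 sabins; S = 1021.6 sq m.
ᾱ = 0.4731, so room constant R = A/(1−ᾱ) = 917.368 sq m.
Lp = 102.9 + 10·log₁₀(4/917.368) = 102.9 + (-23.60) = 79.3 dB.

79.3 dB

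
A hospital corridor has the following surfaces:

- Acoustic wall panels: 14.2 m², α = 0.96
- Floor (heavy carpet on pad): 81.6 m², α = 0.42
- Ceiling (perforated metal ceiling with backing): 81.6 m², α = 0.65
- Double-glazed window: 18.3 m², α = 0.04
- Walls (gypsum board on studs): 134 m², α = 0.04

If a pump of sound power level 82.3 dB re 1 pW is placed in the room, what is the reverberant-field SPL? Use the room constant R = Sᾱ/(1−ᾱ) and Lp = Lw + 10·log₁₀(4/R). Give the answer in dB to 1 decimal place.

Σ(Sᵢαᵢ) = 14.2·0.96 + 81.6·0.42 + 81.6·0.65 + 18.3·0.04 + 134·0.04 = 107.036; total area S = 329.7 m².
ᾱ = 107.036/329.7 = 0.3246; R = Sᾱ/(1−ᾱ) = 107.036/(1−0.3246) = 158.478 m².
Lp = 82.3 + 10·log₁₀(4/158.478) = 82.3 + (-15.98) = 66.3 dB.

66.3 dB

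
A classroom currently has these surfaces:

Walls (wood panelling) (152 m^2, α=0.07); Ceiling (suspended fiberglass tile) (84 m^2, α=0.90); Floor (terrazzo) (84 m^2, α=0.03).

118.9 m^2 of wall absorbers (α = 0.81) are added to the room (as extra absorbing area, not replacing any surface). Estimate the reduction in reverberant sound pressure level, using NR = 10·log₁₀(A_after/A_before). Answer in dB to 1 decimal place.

3.2 dB

Summing Sᵢαᵢ: 10.640 + 75.600 + 2.520 → A_before = 88.760 sabins.
Treatment contributes 118.9·0.81 = 96.309 sabins.
A_after = 88.760 + 96.309 = 185.069 sabins.
Reduction = 10 log₁₀(A_after/A_before) = 10 log₁₀(2.0850) = 3.2 dB.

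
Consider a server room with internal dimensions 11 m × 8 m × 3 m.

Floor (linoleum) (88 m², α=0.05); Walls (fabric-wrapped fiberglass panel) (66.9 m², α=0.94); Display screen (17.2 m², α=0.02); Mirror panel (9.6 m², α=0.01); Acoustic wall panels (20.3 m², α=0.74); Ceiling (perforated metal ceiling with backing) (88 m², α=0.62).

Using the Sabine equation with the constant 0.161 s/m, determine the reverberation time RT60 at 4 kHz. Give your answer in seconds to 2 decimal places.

0.31 sec

A = Σ Sᵢαᵢ = 88*0.05 + 66.9*0.94 + 17.2*0.02 + 9.6*0.01 + 20.3*0.74 + 88*0.62 = 137.308 sabins.
V = 11·8·3 = 264 m³.
T = 0.161 V/A = 0.161·264/137.308 = 0.31 s.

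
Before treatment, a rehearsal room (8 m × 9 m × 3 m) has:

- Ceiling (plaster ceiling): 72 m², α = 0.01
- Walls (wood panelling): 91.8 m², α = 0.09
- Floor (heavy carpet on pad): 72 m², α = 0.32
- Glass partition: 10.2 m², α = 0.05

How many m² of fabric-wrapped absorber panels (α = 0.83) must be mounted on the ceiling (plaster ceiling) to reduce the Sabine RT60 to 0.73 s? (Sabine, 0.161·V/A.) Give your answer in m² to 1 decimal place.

Equivalent absorption area: A₁ = 72*0.01 + 91.8*0.09 + 72*0.32 + 10.2*0.05 = 32.532 m².
V = 216 m³. Target absorption A₂ = 0.161 × 216 / 0.73 = 47.638 sabins.
ΔA needed = 47.638 − 32.532 = 15.106 sabins.
Net gain per m²: Δα = 0.83 − 0.01 = 0.82.
Panel area = 15.106 / 0.82 = 18.4 m².

18.4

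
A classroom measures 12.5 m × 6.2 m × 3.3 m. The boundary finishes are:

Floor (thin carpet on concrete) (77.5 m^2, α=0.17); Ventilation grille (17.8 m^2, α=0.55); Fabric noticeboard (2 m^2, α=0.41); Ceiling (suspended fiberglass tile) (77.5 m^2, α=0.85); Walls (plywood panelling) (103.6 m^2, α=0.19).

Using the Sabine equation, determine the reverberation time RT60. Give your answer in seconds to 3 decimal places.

A = Σ Sᵢαᵢ = 77.5·0.17 + 17.8·0.55 + 2·0.41 + 77.5·0.85 + 103.6·0.19 = 109.344 sabins.
Volume V = 12.5 × 6.2 × 3.3 = 255.75 m³.
Sabine: RT60 = 0.161 × 255.75 / 109.344 = 0.377 s.

0.377 sec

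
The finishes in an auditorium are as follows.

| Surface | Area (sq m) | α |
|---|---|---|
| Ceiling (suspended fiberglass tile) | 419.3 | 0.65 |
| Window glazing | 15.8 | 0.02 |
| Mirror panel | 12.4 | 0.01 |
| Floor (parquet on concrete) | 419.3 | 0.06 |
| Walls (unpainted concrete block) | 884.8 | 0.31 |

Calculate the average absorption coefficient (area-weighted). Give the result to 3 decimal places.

0.327

S = Σ Sᵢ = 419.3 + 15.8 + 12.4 + 419.3 + 884.8 = 1751.6 sq m.
A = 419.3×0.65 + 15.8×0.02 + 12.4×0.01 + 419.3×0.06 + 884.8×0.31 = 572.431 sabins.
ᾱ = 572.431 / 1751.6 = 0.327.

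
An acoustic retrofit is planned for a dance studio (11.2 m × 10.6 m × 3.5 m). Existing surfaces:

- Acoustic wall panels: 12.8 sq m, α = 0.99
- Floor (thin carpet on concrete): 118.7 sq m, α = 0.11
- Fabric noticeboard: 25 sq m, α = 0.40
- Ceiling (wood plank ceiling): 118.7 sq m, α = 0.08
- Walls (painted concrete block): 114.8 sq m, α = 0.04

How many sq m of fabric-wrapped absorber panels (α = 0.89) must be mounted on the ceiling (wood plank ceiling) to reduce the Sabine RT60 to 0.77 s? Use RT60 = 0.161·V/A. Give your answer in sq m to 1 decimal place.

45.8

Equivalent absorption area: A₁ = 12.8×0.99 + 118.7×0.11 + 25×0.40 + 118.7×0.08 + 114.8×0.04 = 49.817 sq m.
Required A₂ = 0.161·415.52/0.77 = 86.881 sabins.
Absorption to add: 86.881 − 49.817 = 37.064 sabins.
Each sq m of panel replacing the ceiling (wood plank ceiling) adds (0.89 − 0.08) = 0.81 sabins.
Area = ΔA/Δα = 37.064/0.81 = 45.8 sq m.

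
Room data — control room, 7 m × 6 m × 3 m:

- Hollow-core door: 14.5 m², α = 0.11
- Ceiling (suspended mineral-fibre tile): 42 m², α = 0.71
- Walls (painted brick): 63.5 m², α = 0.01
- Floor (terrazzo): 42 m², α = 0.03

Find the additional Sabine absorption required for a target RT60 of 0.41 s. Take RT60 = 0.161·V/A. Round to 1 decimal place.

16.2 sabins

A₁ = Σ Sᵢαᵢ = 14.5*0.11 + 42*0.71 + 63.5*0.01 + 42*0.03 = 33.310 sabins.
V = 126 m³. Required absorption A₂ = 0.161 × 126 / 0.41 = 49.478 sabins.
Shortfall: 49.478 − 33.310 = 16.2 sabins.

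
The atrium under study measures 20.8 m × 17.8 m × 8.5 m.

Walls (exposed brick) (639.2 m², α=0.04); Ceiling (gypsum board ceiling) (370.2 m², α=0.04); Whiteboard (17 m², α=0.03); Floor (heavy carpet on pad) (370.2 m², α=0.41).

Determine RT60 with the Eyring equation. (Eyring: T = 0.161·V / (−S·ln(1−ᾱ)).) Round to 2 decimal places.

S = Σ Sᵢ = 1396.6 m².
Absorption A = 639.2·0.04 + 370.2·0.04 + 17·0.03 + 370.2·0.41 = 192.668 sabins.
ᾱ = 192.668 / 1396.6 = 0.1380.
−S·ln(1−ᾱ) = −1396.6 × ln(1 − 0.1380) = 207.395.
V = 20.8 × 17.8 × 8.5 = 3147.04 m³.
RT60 = 0.161 × 3147.04 / 207.395 = 2.44 s.

2.44 s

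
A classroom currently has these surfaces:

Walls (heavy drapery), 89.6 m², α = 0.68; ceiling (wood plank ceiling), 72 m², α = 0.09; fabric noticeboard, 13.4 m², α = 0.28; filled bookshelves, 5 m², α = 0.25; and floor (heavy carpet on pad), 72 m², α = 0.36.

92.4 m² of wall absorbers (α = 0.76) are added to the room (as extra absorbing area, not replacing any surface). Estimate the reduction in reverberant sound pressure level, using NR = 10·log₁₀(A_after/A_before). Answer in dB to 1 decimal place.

A_before = Σ Sᵢαᵢ = 89.6×0.68 + 72×0.09 + 13.4×0.28 + 5×0.25 + 72×0.36 = 98.330 sabins.
Treatment contributes 92.4·0.76 = 70.224 sabins.
New total A_after = 168.554 sabins.
Reduction = 10 log₁₀(A_after/A_before) = 10 log₁₀(1.7142) = 2.3 dB.

2.3 dB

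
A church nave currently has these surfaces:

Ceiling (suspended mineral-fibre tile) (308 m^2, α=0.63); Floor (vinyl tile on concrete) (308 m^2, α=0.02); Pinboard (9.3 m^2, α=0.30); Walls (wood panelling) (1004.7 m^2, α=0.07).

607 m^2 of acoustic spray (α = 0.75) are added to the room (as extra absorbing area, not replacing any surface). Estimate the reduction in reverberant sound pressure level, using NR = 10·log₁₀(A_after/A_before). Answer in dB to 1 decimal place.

4.3 dB

A_before = Σ Sᵢαᵢ = 308·0.63 + 308·0.02 + 9.3·0.30 + 1004.7·0.07 = 273.319 sabins.
Treatment contributes 607·0.75 = 455.250 sabins.
A_after = 273.319 + 455.250 = 728.569 sabins.
NR = 10·log₁₀(728.569/273.319) = 4.3 dB.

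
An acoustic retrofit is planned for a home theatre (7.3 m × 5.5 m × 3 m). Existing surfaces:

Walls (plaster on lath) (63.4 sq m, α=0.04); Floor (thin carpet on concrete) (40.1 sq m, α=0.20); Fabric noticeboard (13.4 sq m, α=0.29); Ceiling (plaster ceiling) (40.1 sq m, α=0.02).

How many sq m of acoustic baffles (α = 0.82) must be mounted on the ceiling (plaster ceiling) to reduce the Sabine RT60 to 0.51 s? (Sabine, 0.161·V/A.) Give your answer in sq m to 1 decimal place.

Equivalent absorption area: A₁ = 63.4×0.04 + 40.1×0.20 + 13.4×0.29 + 40.1×0.02 = 15.244 sq m.
V = 120.45 m³. Target absorption A₂ = 0.161 × 120.45 / 0.51 = 38.024 sabins.
Absorption to add: 38.024 − 15.244 = 22.780 sabins.
Net gain per sq m: Δα = 0.82 − 0.02 = 0.80.
Panel area = 22.780 / 0.80 = 28.5 sq m.

28.5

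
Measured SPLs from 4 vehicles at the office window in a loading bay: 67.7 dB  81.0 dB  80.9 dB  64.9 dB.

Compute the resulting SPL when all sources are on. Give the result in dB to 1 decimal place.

Sum in the linear (power) domain: Σ 10^(Lᵢ/10) = 10^(67.7/10) + 10^(81.0/10) + 10^(80.9/10) + 10^(64.9/10) = 2.579e+08.
Back to dB: 10·log₁₀ Σ = 84.1 dB.

84.1 dB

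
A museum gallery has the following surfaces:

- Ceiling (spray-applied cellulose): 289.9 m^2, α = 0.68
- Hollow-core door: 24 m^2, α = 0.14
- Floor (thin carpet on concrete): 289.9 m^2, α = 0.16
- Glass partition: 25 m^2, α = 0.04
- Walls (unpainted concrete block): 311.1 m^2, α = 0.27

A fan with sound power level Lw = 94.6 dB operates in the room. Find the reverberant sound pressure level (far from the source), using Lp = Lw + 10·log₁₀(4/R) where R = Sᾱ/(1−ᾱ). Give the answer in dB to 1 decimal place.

73.5 dB

Σ(Sᵢαᵢ) = 289.9·0.68 + 24·0.14 + 289.9·0.16 + 25·0.04 + 311.1·0.27 = 331.873; total area S = 939.9 m^2.
ᾱ = 0.3531, so room constant R = A/(1−ᾱ) = 513.021 m^2.
Lp = Lw + 10 log₁₀(4/R) = 94.6 -21.08 = 73.5 dB.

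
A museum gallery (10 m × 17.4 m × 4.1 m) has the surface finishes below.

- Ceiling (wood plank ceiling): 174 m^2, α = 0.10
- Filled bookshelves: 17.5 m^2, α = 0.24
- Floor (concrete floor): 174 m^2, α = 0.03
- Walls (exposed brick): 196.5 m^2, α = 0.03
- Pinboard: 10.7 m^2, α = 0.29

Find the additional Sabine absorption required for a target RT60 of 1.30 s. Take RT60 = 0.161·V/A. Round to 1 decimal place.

Equivalent absorption area: A₁ = 174×0.10 + 17.5×0.24 + 174×0.03 + 196.5×0.03 + 10.7×0.29 = 35.818 m^2.
For T = 1.30 s, need A₂ = 0.161·V/T = 0.161·713.4/1.30 = 88.352 sabins.
Additional absorption ΔA = 88.352 − 35.818 = 52.5 sabins.

52.5 sabins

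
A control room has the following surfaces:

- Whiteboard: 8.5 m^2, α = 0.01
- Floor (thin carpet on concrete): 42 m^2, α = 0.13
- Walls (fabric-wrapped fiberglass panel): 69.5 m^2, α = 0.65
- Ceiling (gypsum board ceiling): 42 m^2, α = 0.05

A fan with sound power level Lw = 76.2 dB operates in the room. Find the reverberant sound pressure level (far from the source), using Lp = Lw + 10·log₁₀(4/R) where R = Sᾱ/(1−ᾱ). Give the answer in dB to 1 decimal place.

A = 52.820 sabins; S = 162.0 m^2.
ᾱ = 52.820/162.0 = 0.3260; R = Sᾱ/(1−ᾱ) = 52.820/(1−0.3260) = 78.368 m^2.
Lp = 76.2 + 10·log₁₀(4/78.368) = 76.2 + (-12.92) = 63.3 dB.

63.3 dB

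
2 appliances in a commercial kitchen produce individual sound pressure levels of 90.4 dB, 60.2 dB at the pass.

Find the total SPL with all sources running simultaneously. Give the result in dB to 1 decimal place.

Converting to relative power and adding: 10^(90.4/10) + 10^(60.2/10) = 1.098e+09.
Combined level = 10 log₁₀(1.098e+09) = 90.4 dB.

90.4 dB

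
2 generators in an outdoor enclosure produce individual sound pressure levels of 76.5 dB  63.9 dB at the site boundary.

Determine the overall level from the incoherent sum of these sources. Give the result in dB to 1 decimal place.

Σ 10^(Lᵢ/10) = 4.712e+07.
Combined level = 10 log₁₀(4.712e+07) = 76.7 dB.

76.7 dB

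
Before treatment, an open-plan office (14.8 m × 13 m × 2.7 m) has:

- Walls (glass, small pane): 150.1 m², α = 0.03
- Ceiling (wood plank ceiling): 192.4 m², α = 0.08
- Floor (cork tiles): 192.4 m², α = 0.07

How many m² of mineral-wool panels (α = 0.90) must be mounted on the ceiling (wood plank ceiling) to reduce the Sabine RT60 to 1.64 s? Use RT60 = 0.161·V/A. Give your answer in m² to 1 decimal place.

21.5

Summing Sᵢαᵢ: 4.503 + 15.392 + 13.468 → A₁ = 33.363 sabins.
V = 519.48 m³. Target absorption A₂ = 0.161 × 519.48 / 1.64 = 50.998 sabins.
ΔA needed = 50.998 − 33.363 = 17.635 sabins.
Net gain per m²: Δα = 0.90 − 0.08 = 0.82.
Panel area = 17.635 / 0.82 = 21.5 m².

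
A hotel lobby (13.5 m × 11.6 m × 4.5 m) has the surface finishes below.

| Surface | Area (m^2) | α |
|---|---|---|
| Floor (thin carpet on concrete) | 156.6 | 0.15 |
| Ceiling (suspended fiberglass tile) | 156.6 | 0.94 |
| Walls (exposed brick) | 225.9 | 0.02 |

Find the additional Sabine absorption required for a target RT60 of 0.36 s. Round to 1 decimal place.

Equivalent absorption area: A₁ = 156.6*0.15 + 156.6*0.94 + 225.9*0.02 = 175.212 m^2.
Target A₂ = 0.161·704.7/0.36 = 315.158 sabins (V = 704.7 m³).
ΔA = A₂ − A₁ = 315.158 − 175.212 = 139.9 sabins.

139.9 sabins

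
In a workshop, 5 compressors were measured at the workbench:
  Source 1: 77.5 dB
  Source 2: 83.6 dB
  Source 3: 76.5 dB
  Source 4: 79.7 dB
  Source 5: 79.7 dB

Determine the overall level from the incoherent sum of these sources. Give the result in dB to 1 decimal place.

Sum in the linear (power) domain: Σ 10^(Lᵢ/10) = 10^(77.5/10) + 10^(83.6/10) + 10^(76.5/10) + 10^(79.7/10) + 10^(79.7/10) = 5.166e+08.
Combined level = 10 log₁₀(5.166e+08) = 87.1 dB.

87.1 dB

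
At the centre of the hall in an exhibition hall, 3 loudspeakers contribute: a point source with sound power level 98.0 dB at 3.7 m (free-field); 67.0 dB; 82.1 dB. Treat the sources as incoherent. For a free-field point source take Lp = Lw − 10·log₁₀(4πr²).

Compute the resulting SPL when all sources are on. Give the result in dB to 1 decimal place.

83.1 dB

Source at 3.7 m: Lp = 98.0 − 10·log₁₀(4π·3.7²) = 98.0 − 10·log₁₀(172.034) = 75.6 dB.
Converting to relative power and adding: 10^(75.6/10) + 10^(67.0/10) + 10^(82.1/10) = 2.035e+08.
Combined level = 10 log₁₀(2.035e+08) = 83.1 dB.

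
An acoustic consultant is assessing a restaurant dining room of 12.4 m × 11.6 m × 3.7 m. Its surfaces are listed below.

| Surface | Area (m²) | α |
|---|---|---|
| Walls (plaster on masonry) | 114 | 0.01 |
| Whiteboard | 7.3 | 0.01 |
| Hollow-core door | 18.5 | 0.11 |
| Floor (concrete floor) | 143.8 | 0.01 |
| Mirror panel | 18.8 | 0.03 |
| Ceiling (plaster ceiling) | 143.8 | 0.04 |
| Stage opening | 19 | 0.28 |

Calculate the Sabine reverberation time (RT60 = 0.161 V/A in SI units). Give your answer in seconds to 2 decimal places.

Summing Sᵢαᵢ: 1.140 + 0.073 + 2.035 + 1.438 + 0.564 + 5.752 + 5.320 → A = 16.322 sabins.
Volume V = 12.4 × 11.6 × 3.7 = 532.208 m³.
T = 0.161 V/A = 0.161·532.208/16.322 = 5.25 s.

5.25 s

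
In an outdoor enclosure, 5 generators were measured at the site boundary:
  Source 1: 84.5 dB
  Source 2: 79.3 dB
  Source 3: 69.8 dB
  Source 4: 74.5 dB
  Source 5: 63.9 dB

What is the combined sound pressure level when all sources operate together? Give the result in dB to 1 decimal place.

86.1 dB

Sum in the linear (power) domain: Σ 10^(Lᵢ/10) = 10^(84.5/10) + 10^(79.3/10) + 10^(69.8/10) + 10^(74.5/10) + 10^(63.9/10) = 4.071e+08.
Combined level = 10 log₁₀(4.071e+08) = 86.1 dB.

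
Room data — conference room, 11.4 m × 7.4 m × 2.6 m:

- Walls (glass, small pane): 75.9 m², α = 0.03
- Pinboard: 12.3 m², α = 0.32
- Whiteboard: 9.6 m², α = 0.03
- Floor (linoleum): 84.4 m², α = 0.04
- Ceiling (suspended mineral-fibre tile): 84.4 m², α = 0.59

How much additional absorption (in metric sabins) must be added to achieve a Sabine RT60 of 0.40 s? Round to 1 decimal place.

Total absorption A₁ = 75.9·0.03 + 12.3·0.32 + 9.6·0.03 + 84.4·0.04 + 84.4·0.59
  = 2.277 + 3.936 + 0.288 + 3.376 + 49.796 = 59.673 m² sabins.
For T = 0.40 s, need A₂ = 0.161·V/T = 0.161·219.336/0.40 = 88.283 sabins.
Shortfall: 88.283 − 59.673 = 28.6 sabins.

28.6 sabins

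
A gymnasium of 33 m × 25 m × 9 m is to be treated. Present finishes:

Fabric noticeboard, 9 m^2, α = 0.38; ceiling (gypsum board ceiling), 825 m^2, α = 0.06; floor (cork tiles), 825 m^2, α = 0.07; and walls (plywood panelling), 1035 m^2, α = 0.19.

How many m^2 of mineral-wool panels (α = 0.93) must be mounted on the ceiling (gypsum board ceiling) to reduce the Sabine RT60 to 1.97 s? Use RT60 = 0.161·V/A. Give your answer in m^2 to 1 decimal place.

Equivalent absorption area: A₁ = 9×0.38 + 825×0.06 + 825×0.07 + 1035×0.19 = 307.320 m^2.
V = 7425 m³. Target absorption A₂ = 0.161 × 7425 / 1.97 = 606.815 sabins.
ΔA needed = 606.815 − 307.320 = 299.495 sabins.
Net gain per m^2: Δα = 0.93 − 0.06 = 0.87.
Panel area = 299.495 / 0.87 = 344.2 m^2.

344.2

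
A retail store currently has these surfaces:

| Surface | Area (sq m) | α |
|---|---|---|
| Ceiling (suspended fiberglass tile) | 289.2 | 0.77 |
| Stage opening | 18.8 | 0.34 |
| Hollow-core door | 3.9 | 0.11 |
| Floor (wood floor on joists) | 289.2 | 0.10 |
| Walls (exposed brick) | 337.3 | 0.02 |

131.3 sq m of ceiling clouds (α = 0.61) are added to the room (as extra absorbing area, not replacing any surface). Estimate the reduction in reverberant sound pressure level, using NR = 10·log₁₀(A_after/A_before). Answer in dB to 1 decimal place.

1.1 dB

Equivalent absorption area: A_before = 289.2*0.77 + 18.8*0.34 + 3.9*0.11 + 289.2*0.10 + 337.3*0.02 = 265.171 sq m.
Added absorption = 131.3 × 0.61 = 80.093 sabins.
New total A_after = 345.264 sabins.
Reduction = 10 log₁₀(A_after/A_before) = 10 log₁₀(1.3020) = 1.1 dB.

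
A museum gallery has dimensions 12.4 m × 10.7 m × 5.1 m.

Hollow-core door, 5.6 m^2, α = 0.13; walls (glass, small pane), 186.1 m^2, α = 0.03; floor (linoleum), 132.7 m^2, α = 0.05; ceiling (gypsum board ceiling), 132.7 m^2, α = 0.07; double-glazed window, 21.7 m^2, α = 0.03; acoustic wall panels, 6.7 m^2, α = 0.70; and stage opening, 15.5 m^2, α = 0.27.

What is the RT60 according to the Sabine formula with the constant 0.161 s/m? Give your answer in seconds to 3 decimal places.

3.430 seconds

Summing Sᵢαᵢ: 0.728 + 5.583 + 6.635 + 9.289 + 0.651 + 4.690 + 4.185 → A = 31.761 sabins.
Volume V = 12.4 × 10.7 × 5.1 = 676.668 m³.
RT60 = 0.161 · V / A = 0.161 × 676.668 / 31.761 = 3.430 s.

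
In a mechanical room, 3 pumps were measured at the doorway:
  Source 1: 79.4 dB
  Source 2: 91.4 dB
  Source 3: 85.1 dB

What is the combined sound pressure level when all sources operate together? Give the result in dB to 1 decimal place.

92.5 dB

Σ 10^(Lᵢ/10) = 1.791e+09.
Combined level = 10 log₁₀(1.791e+09) = 92.5 dB.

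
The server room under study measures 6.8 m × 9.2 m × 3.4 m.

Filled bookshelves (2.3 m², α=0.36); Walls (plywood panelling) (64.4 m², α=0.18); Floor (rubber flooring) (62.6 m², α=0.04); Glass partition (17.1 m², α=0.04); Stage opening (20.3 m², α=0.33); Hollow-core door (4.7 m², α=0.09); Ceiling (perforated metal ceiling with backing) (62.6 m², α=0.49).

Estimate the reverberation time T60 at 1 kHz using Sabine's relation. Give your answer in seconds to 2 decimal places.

0.64 sec

A = Σ Sᵢαᵢ = 2.3·0.36 + 64.4·0.18 + 62.6·0.04 + 17.1·0.04 + 20.3·0.33 + 4.7·0.09 + 62.6·0.49 = 53.404 sabins.
Volume V = 6.8 × 9.2 × 3.4 = 212.704 m³.
Sabine: RT60 = 0.161 × 212.704 / 53.404 = 0.64 s.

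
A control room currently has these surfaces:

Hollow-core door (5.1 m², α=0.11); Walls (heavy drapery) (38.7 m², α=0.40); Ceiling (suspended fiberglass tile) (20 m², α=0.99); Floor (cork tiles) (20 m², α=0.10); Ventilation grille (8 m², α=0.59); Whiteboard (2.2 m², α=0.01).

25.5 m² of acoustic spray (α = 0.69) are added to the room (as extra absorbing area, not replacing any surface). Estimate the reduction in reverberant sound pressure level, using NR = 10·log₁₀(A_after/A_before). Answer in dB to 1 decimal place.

Equivalent absorption area: A_before = 5.1*0.11 + 38.7*0.40 + 20*0.99 + 20*0.10 + 8*0.59 + 2.2*0.01 = 42.583 m².
Treatment contributes 25.5·0.69 = 17.595 sabins.
New total A_after = 60.178 sabins.
NR = 10·log₁₀(60.178/42.583) = 1.5 dB.

1.5 dB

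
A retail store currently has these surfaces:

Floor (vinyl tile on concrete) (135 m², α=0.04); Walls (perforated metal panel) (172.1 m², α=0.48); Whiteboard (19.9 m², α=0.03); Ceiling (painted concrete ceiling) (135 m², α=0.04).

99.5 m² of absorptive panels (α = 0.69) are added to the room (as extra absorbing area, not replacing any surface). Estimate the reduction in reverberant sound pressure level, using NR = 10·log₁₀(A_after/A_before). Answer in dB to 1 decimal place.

2.4 dB

Summing Sᵢαᵢ: 5.400 + 82.608 + 0.597 + 5.400 → A_before = 94.005 sabins.
Treatment contributes 99.5·0.69 = 68.655 sabins.
A_after = 94.005 + 68.655 = 162.660 sabins.
NR = 10·log₁₀(162.660/94.005) = 2.4 dB.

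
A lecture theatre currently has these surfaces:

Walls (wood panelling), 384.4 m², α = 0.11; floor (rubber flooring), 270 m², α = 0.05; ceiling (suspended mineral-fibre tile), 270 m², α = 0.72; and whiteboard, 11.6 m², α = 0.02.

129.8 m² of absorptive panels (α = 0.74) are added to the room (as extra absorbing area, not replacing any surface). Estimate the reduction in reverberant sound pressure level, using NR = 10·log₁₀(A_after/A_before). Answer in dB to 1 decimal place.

Total absorption A_before = 384.4·0.11 + 270·0.05 + 270·0.72 + 11.6·0.02
  = 42.284 + 13.500 + 194.400 + 0.232 = 250.416 m² sabins.
Added absorption = 129.8 × 0.74 = 96.052 sabins.
New total A_after = 346.468 sabins.
NR = 10·log₁₀(346.468/250.416) = 1.4 dB.

1.4 dB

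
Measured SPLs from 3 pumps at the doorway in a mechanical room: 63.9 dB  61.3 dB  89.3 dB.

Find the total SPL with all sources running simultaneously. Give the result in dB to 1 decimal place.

Σ 10^(Lᵢ/10) = 8.549e+08.
Back to dB: 10·log₁₀ Σ = 89.3 dB.

89.3 dB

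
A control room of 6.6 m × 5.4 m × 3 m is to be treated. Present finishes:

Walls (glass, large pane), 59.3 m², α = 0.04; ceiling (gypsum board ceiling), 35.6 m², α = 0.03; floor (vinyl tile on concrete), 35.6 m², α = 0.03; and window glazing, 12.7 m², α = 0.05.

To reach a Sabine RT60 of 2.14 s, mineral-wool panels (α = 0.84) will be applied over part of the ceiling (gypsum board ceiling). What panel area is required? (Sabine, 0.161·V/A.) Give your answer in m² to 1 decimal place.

A₁ = Σ Sᵢαᵢ = 59.3×0.04 + 35.6×0.03 + 35.6×0.03 + 12.7×0.05 = 5.143 sabins.
Required A₂ = 0.161·106.92/2.14 = 8.044 sabins.
ΔA needed = 8.044 − 5.143 = 2.901 sabins.
Each m² of panel replacing the ceiling (gypsum board ceiling) adds (0.84 − 0.03) = 0.81 sabins.
Panel area = 2.901 / 0.81 = 3.6 m².

3.6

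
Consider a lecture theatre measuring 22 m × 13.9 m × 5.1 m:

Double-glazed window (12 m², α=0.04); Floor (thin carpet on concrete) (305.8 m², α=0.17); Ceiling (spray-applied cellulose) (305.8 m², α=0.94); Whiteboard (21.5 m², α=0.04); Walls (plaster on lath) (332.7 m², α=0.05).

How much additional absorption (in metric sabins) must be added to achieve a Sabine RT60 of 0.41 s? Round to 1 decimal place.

Total absorption A₁ = 12×0.04 + 305.8×0.17 + 305.8×0.94 + 21.5×0.04 + 332.7×0.05
  = 0.480 + 51.986 + 287.452 + 0.860 + 16.635 = 357.413 m² sabins.
V = 1559.58 m³. Required absorption A₂ = 0.161 × 1559.58 / 0.41 = 612.420 sabins.
ΔA = A₂ − A₁ = 612.420 − 357.413 = 255.0 sabins.

255.0 sabins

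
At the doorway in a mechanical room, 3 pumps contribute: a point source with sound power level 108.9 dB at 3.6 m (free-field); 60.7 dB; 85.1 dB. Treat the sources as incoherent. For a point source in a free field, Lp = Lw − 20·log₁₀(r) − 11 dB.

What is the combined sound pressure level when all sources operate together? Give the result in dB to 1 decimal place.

Source at 3.6 m: Lp = 108.9 − 20·log₁₀(3.6) − 11 = 86.8 dB.
Sum in the linear (power) domain: Σ 10^(Lᵢ/10) = 10^(86.8/10) + 10^(60.7/10) + 10^(85.1/10) = 8.034e+08.
Back to dB: 10·log₁₀ Σ = 89.0 dB.

89.0 dB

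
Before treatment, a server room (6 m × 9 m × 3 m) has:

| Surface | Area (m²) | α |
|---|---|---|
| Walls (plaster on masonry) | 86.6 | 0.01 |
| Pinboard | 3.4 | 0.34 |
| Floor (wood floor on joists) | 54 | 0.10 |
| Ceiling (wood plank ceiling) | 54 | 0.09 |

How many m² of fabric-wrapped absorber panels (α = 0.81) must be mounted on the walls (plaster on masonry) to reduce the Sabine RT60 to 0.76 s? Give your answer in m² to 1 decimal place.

27.5

Total absorption A₁ = 86.6*0.01 + 3.4*0.34 + 54*0.10 + 54*0.09
  = 0.866 + 1.156 + 5.400 + 4.860 = 12.282 m² sabins.
Required A₂ = 0.161·162/0.76 = 34.318 sabins.
ΔA needed = 34.318 − 12.282 = 22.036 sabins.
Each m² of panel replacing the walls (plaster on masonry) adds (0.81 − 0.01) = 0.80 sabins.
Panel area = 22.036 / 0.80 = 27.5 m².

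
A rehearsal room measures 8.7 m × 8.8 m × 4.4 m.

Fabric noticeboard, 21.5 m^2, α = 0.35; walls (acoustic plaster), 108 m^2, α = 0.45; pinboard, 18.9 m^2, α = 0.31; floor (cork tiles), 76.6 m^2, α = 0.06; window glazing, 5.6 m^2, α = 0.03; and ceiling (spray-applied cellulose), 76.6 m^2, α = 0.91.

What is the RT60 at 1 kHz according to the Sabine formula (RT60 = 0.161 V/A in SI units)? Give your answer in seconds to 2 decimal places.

0.40 s

Total absorption A = 21.5×0.35 + 108×0.45 + 18.9×0.31 + 76.6×0.06 + 5.6×0.03 + 76.6×0.91
  = 7.525 + 48.600 + 5.859 + 4.596 + 0.168 + 69.706 = 136.454 m^2 sabins.
Room volume: 336.864 m³.
T = 0.161 V/A = 0.161·336.864/136.454 = 0.40 s.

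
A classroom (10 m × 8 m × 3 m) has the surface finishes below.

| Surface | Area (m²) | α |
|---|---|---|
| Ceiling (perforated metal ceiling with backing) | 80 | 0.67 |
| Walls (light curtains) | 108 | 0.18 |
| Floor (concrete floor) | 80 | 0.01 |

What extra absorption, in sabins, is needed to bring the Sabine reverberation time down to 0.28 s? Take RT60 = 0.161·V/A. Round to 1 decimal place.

A₁ = Σ Sᵢαᵢ = 80*0.67 + 108*0.18 + 80*0.01 = 73.840 sabins.
V = 240 m³. Required absorption A₂ = 0.161 × 240 / 0.28 = 138.000 sabins.
Additional absorption ΔA = 138.000 − 73.840 = 64.2 sabins.

64.2 sabins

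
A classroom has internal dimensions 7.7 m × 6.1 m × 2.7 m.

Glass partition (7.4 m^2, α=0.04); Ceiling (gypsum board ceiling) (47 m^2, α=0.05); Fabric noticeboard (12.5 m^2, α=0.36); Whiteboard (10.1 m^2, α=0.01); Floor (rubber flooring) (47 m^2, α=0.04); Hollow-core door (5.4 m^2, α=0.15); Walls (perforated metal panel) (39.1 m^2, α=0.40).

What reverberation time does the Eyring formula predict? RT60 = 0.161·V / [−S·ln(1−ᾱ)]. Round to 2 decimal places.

Total surface area S = 7.4 + 47 + 12.5 + 10.1 + 47 + 5.4 + 39.1 = 168.5 m^2.
Σ(Sᵢαᵢ) = 7.4·0.04 + 47·0.05 + 12.5·0.36 + 10.1·0.01 + 47·0.04 + 5.4·0.15 + 39.1·0.40 = 25.577.
ᾱ = 25.577 / 168.5 = 0.1518.
−S·ln(1−ᾱ) = −168.5 × ln(1 − 0.1518) = 27.742.
V = 7.7 × 6.1 × 2.7 = 126.819 m³.
T = 0.161·V/[−S·ln(1−ᾱ)] = 0.161·126.819/27.742 = 0.74 s.

0.74 sec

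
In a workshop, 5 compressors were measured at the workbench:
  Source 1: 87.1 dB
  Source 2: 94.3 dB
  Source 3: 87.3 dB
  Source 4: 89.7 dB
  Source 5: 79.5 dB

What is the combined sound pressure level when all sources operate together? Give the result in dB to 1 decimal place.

Σ 10^(Lᵢ/10) = 4.764e+09.
Back to dB: 10·log₁₀ Σ = 96.8 dB.

96.8 dB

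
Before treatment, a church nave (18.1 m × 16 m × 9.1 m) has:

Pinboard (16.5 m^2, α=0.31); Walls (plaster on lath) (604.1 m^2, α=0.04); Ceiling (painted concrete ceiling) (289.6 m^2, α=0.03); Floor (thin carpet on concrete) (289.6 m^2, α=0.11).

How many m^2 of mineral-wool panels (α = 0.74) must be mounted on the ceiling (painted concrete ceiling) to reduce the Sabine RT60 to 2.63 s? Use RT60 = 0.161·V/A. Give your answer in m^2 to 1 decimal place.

Total absorption A₁ = 16.5*0.31 + 604.1*0.04 + 289.6*0.03 + 289.6*0.11
  = 5.115 + 24.164 + 8.688 + 31.856 = 69.823 m^2 sabins.
Required A₂ = 0.161·2635.36/2.63 = 161.328 sabins.
Absorption to add: 161.328 − 69.823 = 91.505 sabins.
Net gain per m^2: Δα = 0.74 − 0.03 = 0.71.
Area = ΔA/Δα = 91.505/0.71 = 128.9 m^2.

128.9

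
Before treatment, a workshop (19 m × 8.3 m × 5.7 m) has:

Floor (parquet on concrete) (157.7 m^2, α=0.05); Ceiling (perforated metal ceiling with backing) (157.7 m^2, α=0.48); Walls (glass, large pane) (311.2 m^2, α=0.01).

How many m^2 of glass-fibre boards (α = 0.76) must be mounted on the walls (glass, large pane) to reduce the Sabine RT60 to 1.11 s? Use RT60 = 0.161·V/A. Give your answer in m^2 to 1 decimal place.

Summing Sᵢαᵢ: 7.885 + 75.696 + 3.112 → A₁ = 86.693 sabins.
V = 898.89 m³. Target absorption A₂ = 0.161 × 898.89 / 1.11 = 130.380 sabins.
ΔA needed = 130.380 − 86.693 = 43.687 sabins.
Net gain per m^2: Δα = 0.76 − 0.01 = 0.75.
Area = ΔA/Δα = 43.687/0.75 = 58.2 m^2.

58.2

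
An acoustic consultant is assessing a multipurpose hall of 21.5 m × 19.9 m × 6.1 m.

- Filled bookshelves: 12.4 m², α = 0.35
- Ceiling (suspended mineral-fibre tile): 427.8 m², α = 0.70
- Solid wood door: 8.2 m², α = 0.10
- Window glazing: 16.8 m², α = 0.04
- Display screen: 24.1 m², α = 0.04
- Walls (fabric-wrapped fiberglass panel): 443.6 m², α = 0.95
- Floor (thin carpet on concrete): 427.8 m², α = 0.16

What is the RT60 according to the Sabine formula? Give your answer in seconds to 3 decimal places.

0.528 seconds

Total absorption A = 12.4*0.35 + 427.8*0.70 + 8.2*0.10 + 16.8*0.04 + 24.1*0.04 + 443.6*0.95 + 427.8*0.16
  = 4.340 + 299.460 + 0.820 + 0.672 + 0.964 + 421.420 + 68.448 = 796.124 m² sabins.
Room volume: 2609.885 m³.
RT60 = 0.161 · V / A = 0.161 × 2609.885 / 796.124 = 0.528 s.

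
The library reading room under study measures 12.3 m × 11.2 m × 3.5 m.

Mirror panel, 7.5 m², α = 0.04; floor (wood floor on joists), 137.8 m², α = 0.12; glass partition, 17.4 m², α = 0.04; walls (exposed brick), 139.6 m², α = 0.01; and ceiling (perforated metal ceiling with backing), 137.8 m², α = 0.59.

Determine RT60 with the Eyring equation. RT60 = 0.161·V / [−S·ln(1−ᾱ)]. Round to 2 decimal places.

S = Σ Sᵢ = 440.1 m².
Σ(Sᵢαᵢ) = 7.5·0.04 + 137.8·0.12 + 17.4·0.04 + 139.6·0.01 + 137.8·0.59 = 100.230.
ᾱ = 100.230 / 440.1 = 0.2277.
−S·ln(1−ᾱ) = −440.1 × ln(1 − 0.2277) = 113.714.
V = 12.3 × 11.2 × 3.5 = 482.16 m³.
RT60 = 0.161 × 482.16 / 113.714 = 0.68 s.

0.68 s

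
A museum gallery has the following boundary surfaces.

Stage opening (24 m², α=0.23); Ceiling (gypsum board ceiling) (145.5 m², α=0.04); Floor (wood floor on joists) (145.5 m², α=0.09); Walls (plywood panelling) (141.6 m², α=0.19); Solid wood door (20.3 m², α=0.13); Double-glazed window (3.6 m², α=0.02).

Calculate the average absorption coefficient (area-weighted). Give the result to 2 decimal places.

0.11

S = Σ Sᵢ = 24 + 145.5 + 145.5 + 141.6 + 20.3 + 3.6 = 480.5 m².
Weighted sum Σ Sα = 54.050.
ᾱ = A/S = 0.11.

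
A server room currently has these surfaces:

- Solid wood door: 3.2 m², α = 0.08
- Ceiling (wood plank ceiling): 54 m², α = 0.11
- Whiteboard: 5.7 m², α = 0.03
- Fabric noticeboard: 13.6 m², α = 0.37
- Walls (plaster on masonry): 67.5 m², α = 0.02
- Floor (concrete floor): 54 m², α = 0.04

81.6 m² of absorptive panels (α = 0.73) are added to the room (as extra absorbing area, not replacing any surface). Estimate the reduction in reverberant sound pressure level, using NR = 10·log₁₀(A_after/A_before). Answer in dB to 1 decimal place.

A_before = Σ Sᵢαᵢ = 3.2·0.08 + 54·0.11 + 5.7·0.03 + 13.6·0.37 + 67.5·0.02 + 54·0.04 = 14.909 sabins.
Treatment contributes 81.6·0.73 = 59.568 sabins.
New total A_after = 74.477 sabins.
Reduction = 10 log₁₀(A_after/A_before) = 10 log₁₀(4.9954) = 7.0 dB.

7.0 dB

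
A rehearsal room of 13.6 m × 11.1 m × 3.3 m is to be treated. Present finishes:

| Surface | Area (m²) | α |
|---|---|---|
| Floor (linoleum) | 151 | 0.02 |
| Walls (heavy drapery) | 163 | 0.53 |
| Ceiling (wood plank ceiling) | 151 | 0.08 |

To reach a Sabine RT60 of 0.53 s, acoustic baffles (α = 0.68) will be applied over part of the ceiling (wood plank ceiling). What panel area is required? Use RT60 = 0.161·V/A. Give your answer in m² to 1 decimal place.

A₁ = Σ Sᵢαᵢ = 151·0.02 + 163·0.53 + 151·0.08 = 101.490 sabins.
Required A₂ = 0.161·498.168/0.53 = 151.330 sabins.
Absorption to add: 151.330 − 101.490 = 49.840 sabins.
Net gain per m²: Δα = 0.68 − 0.08 = 0.60.
Panel area = 49.840 / 0.60 = 83.1 m².

83.1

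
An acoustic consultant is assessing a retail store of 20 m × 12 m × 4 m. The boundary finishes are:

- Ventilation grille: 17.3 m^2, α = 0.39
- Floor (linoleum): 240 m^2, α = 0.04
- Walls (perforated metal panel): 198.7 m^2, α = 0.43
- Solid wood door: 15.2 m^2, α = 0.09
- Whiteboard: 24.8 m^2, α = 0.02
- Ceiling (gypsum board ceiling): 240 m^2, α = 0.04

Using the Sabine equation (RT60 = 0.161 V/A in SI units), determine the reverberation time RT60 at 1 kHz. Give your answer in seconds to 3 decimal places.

Equivalent absorption area: A = 17.3*0.39 + 240*0.04 + 198.7*0.43 + 15.2*0.09 + 24.8*0.02 + 240*0.04 = 113.252 m^2.
Room volume: 960 m³.
Sabine: RT60 = 0.161 × 960 / 113.252 = 1.365 s.

1.365 s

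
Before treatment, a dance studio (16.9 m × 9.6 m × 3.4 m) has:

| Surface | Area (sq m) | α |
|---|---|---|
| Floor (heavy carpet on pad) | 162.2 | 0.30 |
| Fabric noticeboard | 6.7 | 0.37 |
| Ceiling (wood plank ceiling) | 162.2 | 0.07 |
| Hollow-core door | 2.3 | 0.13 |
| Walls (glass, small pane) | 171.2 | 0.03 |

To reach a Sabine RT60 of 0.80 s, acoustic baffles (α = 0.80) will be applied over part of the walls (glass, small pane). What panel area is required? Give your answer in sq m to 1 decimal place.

56.0

Summing Sᵢαᵢ: 48.660 + 2.479 + 11.354 + 0.299 + 5.136 → A₁ = 67.928 sabins.
V = 551.616 m³. Target absorption A₂ = 0.161 × 551.616 / 0.80 = 111.013 sabins.
ΔA needed = 111.013 − 67.928 = 43.085 sabins.
Each sq m of panel replacing the walls (glass, small pane) adds (0.80 − 0.03) = 0.77 sabins.
Panel area = 43.085 / 0.77 = 56.0 sq m.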